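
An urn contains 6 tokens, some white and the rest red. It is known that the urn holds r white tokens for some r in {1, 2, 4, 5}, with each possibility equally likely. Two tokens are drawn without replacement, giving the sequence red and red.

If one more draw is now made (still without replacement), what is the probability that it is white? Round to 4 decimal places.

For each hypothesis, P(data | H) works out to: P(data | r = 1) = (5/6)(4/5) = 2/3; P(data | r = 2) = (4/6)(3/5) = 2/5; P(data | r = 4) = (2/6)(1/5) = 1/15; P(data | r = 5) = (1/6)(0/5) = 0.
Weighting by the prior gives 1/4 · 2/3 = 1/6, 1/4 · 2/5 = 1/10, 1/4 · 1/15 = 1/60, 1/4 · 0 = 0; with total 17/60.
Normalising, the posterior is P(r = 1 | data) = 10/17, P(r = 2 | data) = 6/17, P(r = 4 | data) = 1/17, P(r = 5 | data) = 0.
So P(white next | data) = Σ P(white next | H) P(H | data) = (1/4)(10/17) + (1/2)(6/17) + (1)(1/17) = 13/34.

0.3824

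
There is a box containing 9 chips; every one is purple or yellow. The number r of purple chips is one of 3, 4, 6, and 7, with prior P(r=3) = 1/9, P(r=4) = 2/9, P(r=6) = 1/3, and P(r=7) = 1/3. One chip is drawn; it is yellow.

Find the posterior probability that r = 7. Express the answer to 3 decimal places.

0.194

Under each hypothesis, the probability of this draw is: P(data | r = 3) = (6/9) = 2/3; P(data | r = 4) = (5/9) = 5/9; P(data | r = 6) = (3/9) = 1/3; P(data | r = 7) = (2/9) = 2/9.
Weighting by the prior gives 1/9 · 2/3 = 2/27, 2/9 · 5/9 = 10/81, 1/3 · 1/3 = 1/9, 1/3 · 2/9 = 2/27; these sum to 31/81.
So P(r = 7 | data) = (2/27) / (31/81) = 6/31.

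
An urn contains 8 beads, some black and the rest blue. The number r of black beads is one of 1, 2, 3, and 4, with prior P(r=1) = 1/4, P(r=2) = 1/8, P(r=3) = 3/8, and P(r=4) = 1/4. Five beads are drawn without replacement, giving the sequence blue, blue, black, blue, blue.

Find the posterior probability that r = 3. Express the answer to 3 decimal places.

0.294

The likelihood of the observed sequence under each hypothesis: P(data | r = 1) = (7/8)(6/7)(1/6)(5/5)(4/4) = 0.125; P(data | r = 2) = (6/8)(5/7)(2/6)(4/5)(3/4) = 0.10714; P(data | r = 3) = (5/8)(4/7)(3/6)(3/5)(2/4) = 0.053571; P(data | r = 4) = (4/8)(3/7)(4/6)(2/5)(1/4) = 0.014286.
Weighting by the prior gives 1/4 · 0.125 = 0.03125, 1/8 · 0.10714 = 0.013393, 3/8 · 0.053571 = 0.020089, 1/4 · 0.014286 = 0.0035714; these sum to 0.068304.
So P(r = 3 | data) = (0.020089) / (0.068304) = 0.29412.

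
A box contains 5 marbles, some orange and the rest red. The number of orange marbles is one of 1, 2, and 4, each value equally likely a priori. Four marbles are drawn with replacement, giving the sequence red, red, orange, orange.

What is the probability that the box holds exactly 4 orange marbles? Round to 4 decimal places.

0.2353

The likelihood of the observed sequence under each hypothesis: P(data | r = 1) = (4/5)(4/5)(1/5)(1/5) = 0.0256; P(data | r = 2) = (3/5)(3/5)(2/5)(2/5) = 0.0576; P(data | r = 4) = (1/5)(1/5)(4/5)(4/5) = 0.0256.
The prior-weighted likelihoods are 1/3 · 0.0256 = 0.0085333, 1/3 · 0.0576 = 0.0192, 1/3 · 0.0256 = 0.0085333; these sum to 0.036267.
Hence P(r = 4 | data) = (0.0085333) / (0.036267) = 0.23529.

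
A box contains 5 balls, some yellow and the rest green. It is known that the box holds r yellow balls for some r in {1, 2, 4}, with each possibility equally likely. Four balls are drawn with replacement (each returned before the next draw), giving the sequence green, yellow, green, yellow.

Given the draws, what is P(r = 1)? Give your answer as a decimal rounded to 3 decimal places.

Compute the likelihood of the observed sequence for each case: P(data | r = 1) = (4/5)(1/5)(4/5)(1/5) = 0.0256; P(data | r = 2) = (3/5)(2/5)(3/5)(2/5) = 0.0576; P(data | r = 4) = (1/5)(4/5)(1/5)(4/5) = 0.0256.
Weighting by the prior gives 1/3 · 0.0256 = 0.0085333, 1/3 · 0.0576 = 0.0192, 1/3 · 0.0256 = 0.0085333; with total 0.036267.
Therefore the posterior P(r = 1 | data) = (0.0085333) / (0.036267) = 0.23529.

0.235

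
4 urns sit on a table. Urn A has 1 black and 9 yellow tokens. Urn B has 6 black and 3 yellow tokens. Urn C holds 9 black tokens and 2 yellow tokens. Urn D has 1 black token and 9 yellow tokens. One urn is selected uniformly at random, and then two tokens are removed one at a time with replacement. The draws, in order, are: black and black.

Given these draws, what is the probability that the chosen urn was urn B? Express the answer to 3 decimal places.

The likelihood of the observed sequence under each hypothesis: P(data | urn A) = (1/10)(1/10) = 0.01; P(data | urn B) = (6/9)(6/9) = 0.44444; P(data | urn C) = (9/11)(9/11) = 0.66942; P(data | urn D) = (1/10)(1/10) = 0.01.
Weighting by the prior gives 1/4 · 0.01 = 0.0025, 1/4 · 0.44444 = 0.11111, 1/4 · 0.66942 = 0.16736, 1/4 · 0.01 = 0.0025; summing to 0.28347.
Hence P(urn B | data) = (0.11111) / (0.28347) = 0.39197.

0.392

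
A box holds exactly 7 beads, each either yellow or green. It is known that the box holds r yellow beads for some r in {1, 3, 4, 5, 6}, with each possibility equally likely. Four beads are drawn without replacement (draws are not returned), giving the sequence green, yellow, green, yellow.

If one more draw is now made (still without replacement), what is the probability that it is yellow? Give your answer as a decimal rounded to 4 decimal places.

0.6087

For each hypothesis, P(data | H) works out to: P(data | r = 1) = (6/7)(1/6)(5/5)(0/4) = 0; P(data | r = 3) = (4/7)(3/6)(3/5)(2/4) = 3/35; P(data | r = 4) = (3/7)(4/6)(2/5)(3/4) = 3/35; P(data | r = 5) = (2/7)(5/6)(1/5)(4/4) = 1/21; P(data | r = 6) = (1/7)(6/6)(0/5) = 0.
Multiplying each by its prior: 1/5 · 0 = 0, 1/5 · 3/35 = 3/175, 1/5 · 3/35 = 3/175, 1/5 · 1/21 = 1/105, 1/5 · 0 = 0; summing to 23/525.
Normalising, the posterior is P(r = 1 | data) = 0, P(r = 3 | data) = 9/23, P(r = 4 | data) = 9/23, P(r = 5 | data) = 5/23, P(r = 6 | data) = 0.
The predictive probability is P(yellow next | data) = (1/3)(9/23) + (2/3)(9/23) + (1)(5/23) = 14/23.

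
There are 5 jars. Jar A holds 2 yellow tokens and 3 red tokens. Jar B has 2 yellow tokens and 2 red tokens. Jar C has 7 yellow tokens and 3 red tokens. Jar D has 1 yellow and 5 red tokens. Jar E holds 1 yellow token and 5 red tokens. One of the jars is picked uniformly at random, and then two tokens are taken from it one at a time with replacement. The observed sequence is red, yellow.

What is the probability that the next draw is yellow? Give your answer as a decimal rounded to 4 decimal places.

Compute the likelihood of the observed sequence for each case: P(data | jar A) = (3/5)(2/5) = 6/25; P(data | jar B) = (2/4)(2/4) = 1/4; P(data | jar C) = (3/10)(7/10) = 21/100; P(data | jar D) = (5/6)(1/6) = 5/36; P(data | jar E) = (5/6)(1/6) = 5/36.
Weighting by the prior gives 1/5 · 6/25 = 6/125, 1/5 · 1/4 = 1/20, 1/5 · 21/100 = 21/500, 1/5 · 5/36 = 1/36, 1/5 · 5/36 = 1/36; these sum to 44/225.
Dividing through by the total gives posterior P(jar A | data) = 0.24545, P(jar B | data) = 0.25568, P(jar C | data) = 0.21477, P(jar D | data) = 0.14205, P(jar E | data) = 0.14205.
So P(yellow next | data) = Σ P(yellow next | H) P(H | data) = (2/5)(0.24545) + (1/2)(0.25568) + (7/10)(0.21477) + (1/6)(0.14205) + (1/6)(0.14205) = 0.42371.

0.4237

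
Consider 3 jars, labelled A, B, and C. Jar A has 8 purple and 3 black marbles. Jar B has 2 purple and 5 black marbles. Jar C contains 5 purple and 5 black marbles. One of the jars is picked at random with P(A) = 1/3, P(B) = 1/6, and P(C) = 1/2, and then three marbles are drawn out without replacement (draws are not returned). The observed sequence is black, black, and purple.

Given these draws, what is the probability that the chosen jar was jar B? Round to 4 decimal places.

0.2705

For each hypothesis, P(data | H) works out to: P(data | jar A) = (3/11)(2/10)(8/9) = 0.048485; P(data | jar B) = (5/7)(4/6)(2/5) = 0.19048; P(data | jar C) = (5/10)(4/9)(5/8) = 0.13889.
The prior-weighted likelihoods are 1/3 · 0.048485 = 0.016162, 1/6 · 0.19048 = 0.031746, 1/2 · 0.13889 = 0.069444; with total 0.11735.
Hence P(jar B | data) = (0.031746) / (0.11735) = 0.27052.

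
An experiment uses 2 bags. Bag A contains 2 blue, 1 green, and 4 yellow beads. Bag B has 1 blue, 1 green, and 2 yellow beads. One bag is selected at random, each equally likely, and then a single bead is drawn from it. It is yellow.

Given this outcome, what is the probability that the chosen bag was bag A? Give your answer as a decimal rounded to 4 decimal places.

0.5333

Under each hypothesis, the probability of this draw is: P(data | bag A) = (4/7) = 4/7; P(data | bag B) = (2/4) = 1/2.
The prior-weighted likelihoods are 1/2 · 4/7 = 2/7, 1/2 · 1/2 = 1/4; these sum to 15/28.
So P(bag A | data) = (2/7) / (15/28) = 8/15.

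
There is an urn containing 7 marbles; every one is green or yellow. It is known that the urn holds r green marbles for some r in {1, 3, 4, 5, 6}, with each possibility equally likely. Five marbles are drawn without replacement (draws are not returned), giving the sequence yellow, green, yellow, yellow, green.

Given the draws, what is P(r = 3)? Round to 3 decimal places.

0.667

The likelihood of the observed sequence under each hypothesis: P(data | r = 1) = (6/7)(1/6)(5/5)(4/4)(0/3) = 0; P(data | r = 3) = (4/7)(3/6)(3/5)(2/4)(2/3) = 2/35; P(data | r = 4) = (3/7)(4/6)(2/5)(1/4)(3/3) = 1/35; P(data | r = 5) = (2/7)(5/6)(1/5)(0/4) = 0; P(data | r = 6) = (1/7)(6/6)(0/5) = 0.
Weighting by the prior gives 1/5 · 0 = 0, 1/5 · 2/35 = 2/175, 1/5 · 1/35 = 1/175, 1/5 · 0 = 0, 1/5 · 0 = 0; these sum to 3/175.
So P(r = 3 | data) = (2/175) / (3/175) = 2/3.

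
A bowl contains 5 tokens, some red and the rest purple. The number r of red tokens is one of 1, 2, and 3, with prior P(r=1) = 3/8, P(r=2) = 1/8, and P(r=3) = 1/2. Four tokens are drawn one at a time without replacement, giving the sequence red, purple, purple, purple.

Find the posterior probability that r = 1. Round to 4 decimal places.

Compute the likelihood of the observed sequence for each case: P(data | r = 1) = (1/5)(4/4)(3/3)(2/2) = 1/5; P(data | r = 2) = (2/5)(3/4)(2/3)(1/2) = 1/10; P(data | r = 3) = (3/5)(2/4)(1/3)(0/2) = 0.
Multiplying each by its prior: 3/8 · 1/5 = 3/40, 1/8 · 1/10 = 1/80, 1/2 · 0 = 0; with total 7/80.
Therefore the posterior P(r = 1 | data) = (3/40) / (7/80) = 6/7.

0.8571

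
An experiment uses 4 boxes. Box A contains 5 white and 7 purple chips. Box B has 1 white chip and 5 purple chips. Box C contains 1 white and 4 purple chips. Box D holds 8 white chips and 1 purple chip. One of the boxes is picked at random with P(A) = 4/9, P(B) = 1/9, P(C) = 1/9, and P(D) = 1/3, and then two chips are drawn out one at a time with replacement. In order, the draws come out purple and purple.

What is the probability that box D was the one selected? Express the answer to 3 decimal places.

0.014

Compute the likelihood of the observed sequence for each case: P(data | box A) = (7/12)(7/12) = 0.34028; P(data | box B) = (5/6)(5/6) = 0.69444; P(data | box C) = (4/5)(4/5) = 0.64; P(data | box D) = (1/9)(1/9) = 0.012346.
Weighting by the prior gives 4/9 · 0.34028 = 0.15123, 1/9 · 0.69444 = 0.07716, 1/9 · 0.64 = 0.071111, 1/3 · 0.012346 = 0.0041152; with total 0.30362.
So P(box D | data) = (0.0041152) / (0.30362) = 0.013554.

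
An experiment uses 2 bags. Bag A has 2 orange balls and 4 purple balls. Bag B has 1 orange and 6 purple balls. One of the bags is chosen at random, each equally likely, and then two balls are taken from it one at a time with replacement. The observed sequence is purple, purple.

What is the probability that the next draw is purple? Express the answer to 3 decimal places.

0.785

For each hypothesis, P(data | H) works out to: P(data | bag A) = (4/6)(4/6) = 4/9; P(data | bag B) = (6/7)(6/7) = 36/49.
The prior-weighted likelihoods are 1/2 · 4/9 = 2/9, 1/2 · 36/49 = 18/49; summing to 260/441.
Normalising, the posterior is P(bag A | data) = 0.37692, P(bag B | data) = 0.62308.
So P(purple next | data) = Σ P(purple next | H) P(H | data) = (2/3)(0.37692) + (6/7)(0.62308) = 0.78535.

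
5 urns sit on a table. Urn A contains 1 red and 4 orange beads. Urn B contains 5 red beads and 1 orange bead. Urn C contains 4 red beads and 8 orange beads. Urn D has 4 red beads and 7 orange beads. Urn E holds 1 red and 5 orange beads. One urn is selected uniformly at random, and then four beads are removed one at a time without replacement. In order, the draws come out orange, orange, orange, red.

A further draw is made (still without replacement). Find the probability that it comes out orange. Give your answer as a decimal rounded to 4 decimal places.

0.8500

Compute the likelihood of the observed sequence for each case: P(data | urn A) = (4/5)(3/4)(2/3)(1/2) = 0.2; P(data | urn B) = (1/6)(0/5) = 0; P(data | urn C) = (8/12)(7/11)(6/10)(4/9) = 0.11313; P(data | urn D) = (7/11)(6/10)(5/9)(4/8) = 0.10606; P(data | urn E) = (5/6)(4/5)(3/4)(1/3) = 0.16667.
Multiplying each by its prior: 1/5 · 0.2 = 0.04, 1/5 · 0 = 0, 1/5 · 0.11313 = 0.022626, 1/5 · 0.10606 = 0.021212, 1/5 · 0.16667 = 0.033333; summing to 0.11717.
Normalising, the posterior is P(urn A | data) = 0.34138, P(urn B | data) = 0, P(urn C | data) = 0.1931, P(urn D | data) = 0.18103, P(urn E | data) = 0.28448.
Averaging over the posterior, P(orange next | data) = (1)(0.34138) + (5/8)(0.1931) + (4/7)(0.18103) + (1)(0.28448) = 0.85.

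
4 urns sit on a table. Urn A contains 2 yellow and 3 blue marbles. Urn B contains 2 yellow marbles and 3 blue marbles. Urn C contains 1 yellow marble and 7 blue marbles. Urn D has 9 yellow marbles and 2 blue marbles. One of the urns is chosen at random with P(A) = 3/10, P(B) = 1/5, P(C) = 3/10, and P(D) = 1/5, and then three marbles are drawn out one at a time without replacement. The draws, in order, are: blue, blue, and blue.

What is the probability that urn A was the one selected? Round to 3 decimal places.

0.126

Under each hypothesis, the probability of the observed sequence is: P(data | urn A) = (3/5)(2/4)(1/3) = 1/10; P(data | urn B) = (3/5)(2/4)(1/3) = 1/10; P(data | urn C) = (7/8)(6/7)(5/6) = 5/8; P(data | urn D) = (2/11)(1/10)(0/9) = 0.
Multiplying each by its prior: 3/10 · 1/10 = 3/100, 1/5 · 1/10 = 1/50, 3/10 · 5/8 = 3/16, 1/5 · 0 = 0; summing to 19/80.
Therefore the posterior P(urn A | data) = (3/100) / (19/80) = 12/95.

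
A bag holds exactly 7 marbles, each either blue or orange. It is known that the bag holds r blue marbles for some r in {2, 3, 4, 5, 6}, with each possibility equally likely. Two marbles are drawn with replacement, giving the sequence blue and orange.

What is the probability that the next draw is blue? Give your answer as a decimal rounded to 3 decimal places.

0.543

For each hypothesis, P(data | H) works out to: P(data | r = 2) = (2/7)(5/7) = 10/49; P(data | r = 3) = (3/7)(4/7) = 12/49; P(data | r = 4) = (4/7)(3/7) = 12/49; P(data | r = 5) = (5/7)(2/7) = 10/49; P(data | r = 6) = (6/7)(1/7) = 6/49.
Multiplying each by its prior: 1/5 · 10/49 = 2/49, 1/5 · 12/49 = 12/245, 1/5 · 12/49 = 12/245, 1/5 · 10/49 = 2/49, 1/5 · 6/49 = 6/245; these sum to 10/49.
Dividing through by the total gives posterior P(r = 2 | data) = 1/5, P(r = 3 | data) = 6/25, P(r = 4 | data) = 6/25, P(r = 5 | data) = 1/5, P(r = 6 | data) = 3/25.
Averaging over the posterior, P(blue next | data) = (2/7)(1/5) + (3/7)(6/25) + (4/7)(6/25) + (5/7)(1/5) + (6/7)(3/25) = 19/35.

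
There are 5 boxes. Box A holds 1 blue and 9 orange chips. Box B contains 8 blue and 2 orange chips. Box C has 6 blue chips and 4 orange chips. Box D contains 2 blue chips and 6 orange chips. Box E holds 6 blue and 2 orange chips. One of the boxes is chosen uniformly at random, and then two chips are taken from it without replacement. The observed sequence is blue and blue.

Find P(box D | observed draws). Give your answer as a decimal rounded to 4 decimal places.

0.0234

Compute the likelihood of the observed sequence for each case: P(data | box A) = (1/10)(0/9) = 0; P(data | box B) = (8/10)(7/9) = 0.62222; P(data | box C) = (6/10)(5/9) = 0.33333; P(data | box D) = (2/8)(1/7) = 0.035714; P(data | box E) = (6/8)(5/7) = 0.53571.
Multiplying each by its prior: 1/5 · 0 = 0, 1/5 · 0.62222 = 0.12444, 1/5 · 0.33333 = 0.066667, 1/5 · 0.035714 = 0.0071429, 1/5 · 0.53571 = 0.10714; summing to 0.3054.
Therefore the posterior P(box D | data) = (0.0071429) / (0.3054) = 0.023389.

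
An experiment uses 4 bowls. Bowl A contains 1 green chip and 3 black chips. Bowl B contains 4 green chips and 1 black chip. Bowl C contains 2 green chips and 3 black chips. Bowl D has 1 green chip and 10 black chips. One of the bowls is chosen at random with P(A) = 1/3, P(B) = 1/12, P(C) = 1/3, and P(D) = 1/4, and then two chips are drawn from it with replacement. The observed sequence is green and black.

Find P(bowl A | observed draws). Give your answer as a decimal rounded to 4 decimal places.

The likelihood of the observed sequence under each hypothesis: P(data | bowl A) = (1/4)(3/4) = 0.1875; P(data | bowl B) = (4/5)(1/5) = 0.16; P(data | bowl C) = (2/5)(3/5) = 0.24; P(data | bowl D) = (1/11)(10/11) = 0.082645.
Multiplying each by its prior: 1/3 · 0.1875 = 0.0625, 1/12 · 0.16 = 0.013333, 1/3 · 0.24 = 0.08, 1/4 · 0.082645 = 0.020661; with total 0.17649.
Therefore the posterior P(bowl A | data) = (0.0625) / (0.17649) = 0.35412.

0.3541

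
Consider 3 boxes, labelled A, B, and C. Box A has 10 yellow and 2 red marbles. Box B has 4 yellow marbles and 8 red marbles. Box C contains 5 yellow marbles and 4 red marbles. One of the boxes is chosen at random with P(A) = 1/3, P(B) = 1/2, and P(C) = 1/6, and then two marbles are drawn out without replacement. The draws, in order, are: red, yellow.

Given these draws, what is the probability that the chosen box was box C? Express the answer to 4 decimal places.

For each hypothesis, P(data | H) works out to: P(data | box A) = (2/12)(10/11) = 0.15152; P(data | box B) = (8/12)(4/11) = 0.24242; P(data | box C) = (4/9)(5/8) = 0.27778.
Multiplying each by its prior: 1/3 · 0.15152 = 0.050505, 1/2 · 0.24242 = 0.12121, 1/6 · 0.27778 = 0.046296; summing to 0.21801.
Therefore the posterior P(box C | data) = (0.046296) / (0.21801) = 0.21236.

0.2124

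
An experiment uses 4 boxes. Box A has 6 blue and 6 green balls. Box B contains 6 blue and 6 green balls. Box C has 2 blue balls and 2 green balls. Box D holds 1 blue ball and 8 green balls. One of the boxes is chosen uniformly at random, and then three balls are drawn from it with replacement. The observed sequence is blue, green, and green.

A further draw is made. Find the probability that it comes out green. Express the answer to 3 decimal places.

Under each hypothesis, the probability of the observed sequence is: P(data | box A) = (6/12)(6/12)(6/12) = 0.125; P(data | box B) = (6/12)(6/12)(6/12) = 0.125; P(data | box C) = (2/4)(2/4)(2/4) = 0.125; P(data | box D) = (1/9)(8/9)(8/9) = 0.087791.
Weighting by the prior gives 1/4 · 0.125 = 0.03125, 1/4 · 0.125 = 0.03125, 1/4 · 0.125 = 0.03125, 1/4 · 0.087791 = 0.021948; summing to 0.1157.
The posterior is then P(box A | data) = 0.2701, P(box B | data) = 0.2701, P(box C | data) = 0.2701, P(box D | data) = 0.1897.
The predictive probability is P(green next | data) = (1/2)(0.2701) + (1/2)(0.2701) + (1/2)(0.2701) + (8/9)(0.1897) = 0.57377.

0.574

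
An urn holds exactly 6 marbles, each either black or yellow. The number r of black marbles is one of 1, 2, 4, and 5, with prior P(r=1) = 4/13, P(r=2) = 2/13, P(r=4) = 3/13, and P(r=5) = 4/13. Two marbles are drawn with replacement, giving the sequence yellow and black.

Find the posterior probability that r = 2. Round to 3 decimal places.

0.200

The likelihood of the observed sequence under each hypothesis: P(data | r = 1) = (5/6)(1/6) = 5/36; P(data | r = 2) = (4/6)(2/6) = 2/9; P(data | r = 4) = (2/6)(4/6) = 2/9; P(data | r = 5) = (1/6)(5/6) = 5/36.
The prior-weighted likelihoods are 4/13 · 5/36 = 5/117, 2/13 · 2/9 = 4/117, 3/13 · 2/9 = 2/39, 4/13 · 5/36 = 5/117; these sum to 20/117.
Therefore the posterior P(r = 2 | data) = (4/117) / (20/117) = 1/5.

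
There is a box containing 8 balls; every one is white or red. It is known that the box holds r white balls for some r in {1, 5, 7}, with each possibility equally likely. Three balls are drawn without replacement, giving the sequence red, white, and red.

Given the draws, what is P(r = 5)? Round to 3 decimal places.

The likelihood of the observed sequence under each hypothesis: P(data | r = 1) = (7/8)(1/7)(6/6) = 1/8; P(data | r = 5) = (3/8)(5/7)(2/6) = 5/56; P(data | r = 7) = (1/8)(7/7)(0/6) = 0.
Weighting by the prior gives 1/3 · 1/8 = 1/24, 1/3 · 5/56 = 5/168, 1/3 · 0 = 0; summing to 1/14.
Therefore the posterior P(r = 5 | data) = (5/168) / (1/14) = 5/12.

0.417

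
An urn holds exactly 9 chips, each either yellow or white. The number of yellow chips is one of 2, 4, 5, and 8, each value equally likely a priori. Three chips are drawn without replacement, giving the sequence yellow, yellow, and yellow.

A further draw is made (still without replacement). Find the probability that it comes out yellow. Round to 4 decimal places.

For each hypothesis, P(data | H) works out to: P(data | r = 2) = (2/9)(1/8)(0/7) = 0; P(data | r = 4) = (4/9)(3/8)(2/7) = 1/21; P(data | r = 5) = (5/9)(4/8)(3/7) = 5/42; P(data | r = 8) = (8/9)(7/8)(6/7) = 2/3.
Weighting by the prior gives 1/4 · 0 = 0, 1/4 · 1/21 = 1/84, 1/4 · 5/42 = 5/168, 1/4 · 2/3 = 1/6; with total 5/24.
Dividing through by the total gives posterior P(r = 2 | data) = 0, P(r = 4 | data) = 2/35, P(r = 5 | data) = 1/7, P(r = 8 | data) = 4/5.
The predictive probability is P(yellow next | data) = (1/6)(2/35) + (1/3)(1/7) + (5/6)(4/5) = 76/105.

0.7238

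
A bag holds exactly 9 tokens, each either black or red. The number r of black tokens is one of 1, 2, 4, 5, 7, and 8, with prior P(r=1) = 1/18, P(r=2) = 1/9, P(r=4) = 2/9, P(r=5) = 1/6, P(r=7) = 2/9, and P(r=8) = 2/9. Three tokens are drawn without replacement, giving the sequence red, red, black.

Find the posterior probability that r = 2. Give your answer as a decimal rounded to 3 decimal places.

0.215

For each hypothesis, P(data | H) works out to: P(data | r = 1) = (8/9)(7/8)(1/7) = 1/9; P(data | r = 2) = (7/9)(6/8)(2/7) = 1/6; P(data | r = 4) = (5/9)(4/8)(4/7) = 10/63; P(data | r = 5) = (4/9)(3/8)(5/7) = 5/42; P(data | r = 7) = (2/9)(1/8)(7/7) = 1/36; P(data | r = 8) = (1/9)(0/8) = 0.
Multiplying each by its prior: 1/18 · 1/9 = 1/162, 1/9 · 1/6 = 1/54, 2/9 · 10/63 = 20/567, 1/6 · 5/42 = 5/252, 2/9 · 1/36 = 1/162, 2/9 · 0 = 0; with total 65/756.
Therefore the posterior P(r = 2 | data) = (1/54) / (65/756) = 14/65.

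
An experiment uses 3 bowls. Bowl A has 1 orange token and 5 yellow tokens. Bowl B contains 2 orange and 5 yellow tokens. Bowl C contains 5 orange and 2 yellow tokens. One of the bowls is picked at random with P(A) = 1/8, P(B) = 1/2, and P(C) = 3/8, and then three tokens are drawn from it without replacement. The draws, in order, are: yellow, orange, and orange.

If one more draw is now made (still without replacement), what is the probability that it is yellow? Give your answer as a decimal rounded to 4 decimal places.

0.4375

Under each hypothesis, the probability of the observed sequence is: P(data | bowl A) = (5/6)(1/5)(0/4) = 0; P(data | bowl B) = (5/7)(2/6)(1/5) = 1/21; P(data | bowl C) = (2/7)(5/6)(4/5) = 4/21.
Weighting by the prior gives 1/8 · 0 = 0, 1/2 · 1/21 = 1/42, 3/8 · 4/21 = 1/14; summing to 2/21.
The posterior is then P(bowl A | data) = 0, P(bowl B | data) = 1/4, P(bowl C | data) = 3/4.
Averaging over the posterior, P(yellow next | data) = (1)(1/4) + (1/4)(3/4) = 7/16.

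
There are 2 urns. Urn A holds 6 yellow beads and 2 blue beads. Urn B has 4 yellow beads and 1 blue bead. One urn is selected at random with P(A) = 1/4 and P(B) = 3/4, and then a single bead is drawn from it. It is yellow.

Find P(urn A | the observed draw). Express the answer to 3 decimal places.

0.238

Compute the likelihood of this draw for each case: P(data | urn A) = (6/8) = 3/4; P(data | urn B) = (4/5) = 4/5.
The prior-weighted likelihoods are 1/4 · 3/4 = 3/16, 3/4 · 4/5 = 3/5; summing to 63/80.
Therefore the posterior P(urn A | data) = (3/16) / (63/80) = 5/21.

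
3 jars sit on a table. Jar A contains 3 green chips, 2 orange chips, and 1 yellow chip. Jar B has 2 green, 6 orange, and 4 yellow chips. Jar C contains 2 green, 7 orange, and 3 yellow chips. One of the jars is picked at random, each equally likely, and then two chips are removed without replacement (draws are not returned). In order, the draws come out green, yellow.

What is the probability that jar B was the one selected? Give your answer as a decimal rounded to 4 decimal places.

0.2941

The likelihood of the observed sequence under each hypothesis: P(data | jar A) = (3/6)(1/5) = 1/10; P(data | jar B) = (2/12)(4/11) = 2/33; P(data | jar C) = (2/12)(3/11) = 1/22.
Weighting by the prior gives 1/3 · 1/10 = 1/30, 1/3 · 2/33 = 2/99, 1/3 · 1/22 = 1/66; these sum to 34/495.
So P(jar B | data) = (2/99) / (34/495) = 5/17.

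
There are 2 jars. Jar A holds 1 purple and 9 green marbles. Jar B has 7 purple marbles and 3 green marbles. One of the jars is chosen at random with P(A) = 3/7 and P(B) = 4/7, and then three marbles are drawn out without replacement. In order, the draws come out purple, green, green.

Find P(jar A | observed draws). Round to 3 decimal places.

0.563

For each hypothesis, P(data | H) works out to: P(data | jar A) = (1/10)(9/9)(8/8) = 1/10; P(data | jar B) = (7/10)(3/9)(2/8) = 7/120.
The prior-weighted likelihoods are 3/7 · 1/10 = 3/70, 4/7 · 7/120 = 1/30; summing to 8/105.
So P(jar A | data) = (3/70) / (8/105) = 9/16.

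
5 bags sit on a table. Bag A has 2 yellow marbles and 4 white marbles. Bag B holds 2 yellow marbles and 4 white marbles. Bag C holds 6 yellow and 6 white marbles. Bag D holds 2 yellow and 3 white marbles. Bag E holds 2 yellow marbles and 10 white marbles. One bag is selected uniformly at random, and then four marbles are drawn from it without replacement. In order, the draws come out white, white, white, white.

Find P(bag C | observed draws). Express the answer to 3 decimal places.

0.052

For each hypothesis, P(data | H) works out to: P(data | bag A) = (4/6)(3/5)(2/4)(1/3) = 1/15; P(data | bag B) = (4/6)(3/5)(2/4)(1/3) = 1/15; P(data | bag C) = (6/12)(5/11)(4/10)(3/9) = 1/33; P(data | bag D) = (3/5)(2/4)(1/3)(0/2) = 0; P(data | bag E) = (10/12)(9/11)(8/10)(7/9) = 14/33.
The prior-weighted likelihoods are 1/5 · 1/15 = 1/75, 1/5 · 1/15 = 1/75, 1/5 · 1/33 = 1/165, 1/5 · 0 = 0, 1/5 · 14/33 = 14/165; with total 97/825.
Hence P(bag C | data) = (1/165) / (97/825) = 5/97.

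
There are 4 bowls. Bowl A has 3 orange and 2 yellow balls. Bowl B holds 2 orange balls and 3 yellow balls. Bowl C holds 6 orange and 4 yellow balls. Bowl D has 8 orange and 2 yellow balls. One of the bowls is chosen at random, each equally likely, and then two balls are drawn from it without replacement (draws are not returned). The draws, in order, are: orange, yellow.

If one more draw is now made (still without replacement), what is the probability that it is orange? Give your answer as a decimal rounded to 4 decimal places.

For each hypothesis, P(data | H) works out to: P(data | bowl A) = (3/5)(2/4) = 3/10; P(data | bowl B) = (2/5)(3/4) = 3/10; P(data | bowl C) = (6/10)(4/9) = 4/15; P(data | bowl D) = (8/10)(2/9) = 8/45.
Weighting by the prior gives 1/4 · 3/10 = 3/40, 1/4 · 3/10 = 3/40, 1/4 · 4/15 = 1/15, 1/4 · 8/45 = 2/45; these sum to 47/180.
Dividing through by the total gives posterior P(bowl A | data) = 27/94, P(bowl B | data) = 27/94, P(bowl C | data) = 12/47, P(bowl D | data) = 8/47.
Averaging over the posterior, P(orange next | data) = (2/3)(27/94) + (1/3)(27/94) + (5/8)(12/47) + (7/8)(8/47) = 28/47.

0.5957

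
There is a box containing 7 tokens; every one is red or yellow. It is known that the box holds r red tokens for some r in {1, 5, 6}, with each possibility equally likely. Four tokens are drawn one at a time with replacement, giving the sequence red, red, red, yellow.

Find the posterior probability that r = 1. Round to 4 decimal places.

0.0127

The likelihood of the observed sequence under each hypothesis: P(data | r = 1) = (1/7)(1/7)(1/7)(6/7) = 0.002499; P(data | r = 5) = (5/7)(5/7)(5/7)(2/7) = 0.10412; P(data | r = 6) = (6/7)(6/7)(6/7)(1/7) = 0.089963.
The prior-weighted likelihoods are 1/3 · 0.002499 = 0.00083299, 1/3 · 0.10412 = 0.034708, 1/3 · 0.089963 = 0.029988; with total 0.065528.
Therefore the posterior P(r = 1 | data) = (0.00083299) / (0.065528) = 0.012712.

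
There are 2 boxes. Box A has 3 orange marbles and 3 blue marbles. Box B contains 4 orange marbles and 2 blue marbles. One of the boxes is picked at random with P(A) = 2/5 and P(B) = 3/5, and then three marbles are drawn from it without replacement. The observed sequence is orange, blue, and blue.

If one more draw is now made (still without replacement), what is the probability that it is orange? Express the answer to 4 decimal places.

Under each hypothesis, the probability of the observed sequence is: P(data | box A) = (3/6)(3/5)(2/4) = 3/20; P(data | box B) = (4/6)(2/5)(1/4) = 1/15.
Weighting by the prior gives 2/5 · 3/20 = 3/50, 3/5 · 1/15 = 1/25; with total 1/10.
The posterior is then P(box A | data) = 3/5, P(box B | data) = 2/5.
Averaging over the posterior, P(orange next | data) = (2/3)(3/5) + (1)(2/5) = 4/5.

0.8000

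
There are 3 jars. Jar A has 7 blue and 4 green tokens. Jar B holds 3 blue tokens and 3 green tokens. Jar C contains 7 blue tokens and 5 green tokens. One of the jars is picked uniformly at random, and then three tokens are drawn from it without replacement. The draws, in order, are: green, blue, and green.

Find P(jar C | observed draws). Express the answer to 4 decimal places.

Under each hypothesis, the probability of the observed sequence is: P(data | jar A) = (4/11)(7/10)(3/9) = 14/165; P(data | jar B) = (3/6)(3/5)(2/4) = 3/20; P(data | jar C) = (5/12)(7/11)(4/10) = 7/66.
Multiplying each by its prior: 1/3 · 14/165 = 14/495, 1/3 · 3/20 = 1/20, 1/3 · 7/66 = 7/198; with total 5/44.
So P(jar C | data) = (7/198) / (5/44) = 14/45.

0.3111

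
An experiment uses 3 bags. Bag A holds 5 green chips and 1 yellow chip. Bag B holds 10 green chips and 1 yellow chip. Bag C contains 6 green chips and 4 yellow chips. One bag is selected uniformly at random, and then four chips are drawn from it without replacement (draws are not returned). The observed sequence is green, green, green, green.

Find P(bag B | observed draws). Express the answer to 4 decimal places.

For each hypothesis, P(data | H) works out to: P(data | bag A) = (5/6)(4/5)(3/4)(2/3) = 0.33333; P(data | bag B) = (10/11)(9/10)(8/9)(7/8) = 0.63636; P(data | bag C) = (6/10)(5/9)(4/8)(3/7) = 0.071429.
Multiplying each by its prior: 1/3 · 0.33333 = 0.11111, 1/3 · 0.63636 = 0.21212, 1/3 · 0.071429 = 0.02381; summing to 0.34704.
Hence P(bag B | data) = (0.21212) / (0.34704) = 0.61123.

0.6112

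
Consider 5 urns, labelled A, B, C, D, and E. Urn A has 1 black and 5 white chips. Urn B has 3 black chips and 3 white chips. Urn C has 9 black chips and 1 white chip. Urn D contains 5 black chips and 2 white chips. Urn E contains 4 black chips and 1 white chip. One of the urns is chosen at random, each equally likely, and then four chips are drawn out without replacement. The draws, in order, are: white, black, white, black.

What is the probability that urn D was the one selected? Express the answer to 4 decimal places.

0.3226

The likelihood of the observed sequence under each hypothesis: P(data | urn A) = (5/6)(1/5)(4/4)(0/3) = 0; P(data | urn B) = (3/6)(3/5)(2/4)(2/3) = 0.1; P(data | urn C) = (1/10)(9/9)(0/8) = 0; P(data | urn D) = (2/7)(5/6)(1/5)(4/4) = 0.047619; P(data | urn E) = (1/5)(4/4)(0/3) = 0.
The prior-weighted likelihoods are 1/5 · 0 = 0, 1/5 · 0.1 = 0.02, 1/5 · 0 = 0, 1/5 · 0.047619 = 0.0095238, 1/5 · 0 = 0; summing to 0.029524.
So P(urn D | data) = (0.0095238) / (0.029524) = 0.32258.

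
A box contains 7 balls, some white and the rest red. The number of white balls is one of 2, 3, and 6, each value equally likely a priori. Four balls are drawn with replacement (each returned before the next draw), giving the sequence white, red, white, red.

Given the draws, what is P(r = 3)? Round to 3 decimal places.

0.514

The likelihood of the observed sequence under each hypothesis: P(data | r = 2) = (2/7)(5/7)(2/7)(5/7) = 0.041649; P(data | r = 3) = (3/7)(4/7)(3/7)(4/7) = 0.059975; P(data | r = 6) = (6/7)(1/7)(6/7)(1/7) = 0.014994.
Weighting by the prior gives 1/3 · 0.041649 = 0.013883, 1/3 · 0.059975 = 0.019992, 1/3 · 0.014994 = 0.0049979; with total 0.038873.
By Bayes' rule, P(r = 3 | data) = (0.019992) / (0.038873) = 0.51429.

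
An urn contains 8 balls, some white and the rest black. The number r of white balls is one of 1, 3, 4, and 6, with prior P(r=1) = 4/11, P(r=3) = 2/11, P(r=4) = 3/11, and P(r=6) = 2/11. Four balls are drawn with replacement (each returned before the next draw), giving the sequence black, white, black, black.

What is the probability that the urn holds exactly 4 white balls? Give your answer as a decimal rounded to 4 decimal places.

The likelihood of the observed sequence under each hypothesis: P(data | r = 1) = (7/8)(1/8)(7/8)(7/8) = 0.08374; P(data | r = 3) = (5/8)(3/8)(5/8)(5/8) = 0.091553; P(data | r = 4) = (4/8)(4/8)(4/8)(4/8) = 0.0625; P(data | r = 6) = (2/8)(6/8)(2/8)(2/8) = 0.011719.
Multiplying each by its prior: 4/11 · 0.08374 = 0.030451, 2/11 · 0.091553 = 0.016646, 3/11 · 0.0625 = 0.017045, 2/11 · 0.011719 = 0.0021307; summing to 0.066273.
So P(r = 4 | data) = (0.017045) / (0.066273) = 0.2572.

0.2572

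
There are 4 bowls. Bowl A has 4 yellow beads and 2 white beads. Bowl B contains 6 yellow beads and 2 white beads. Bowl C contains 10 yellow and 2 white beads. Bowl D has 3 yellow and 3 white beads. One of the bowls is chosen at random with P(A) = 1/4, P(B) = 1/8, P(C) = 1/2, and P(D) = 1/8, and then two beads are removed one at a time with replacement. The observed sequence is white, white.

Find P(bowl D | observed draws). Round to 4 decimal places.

0.3871

The likelihood of the observed sequence under each hypothesis: P(data | bowl A) = (2/6)(2/6) = 1/9; P(data | bowl B) = (2/8)(2/8) = 1/16; P(data | bowl C) = (2/12)(2/12) = 1/36; P(data | bowl D) = (3/6)(3/6) = 1/4.
Weighting by the prior gives 1/4 · 1/9 = 1/36, 1/8 · 1/16 = 1/128, 1/2 · 1/36 = 1/72, 1/8 · 1/4 = 1/32; these sum to 31/384.
Hence P(bowl D | data) = (1/32) / (31/384) = 12/31.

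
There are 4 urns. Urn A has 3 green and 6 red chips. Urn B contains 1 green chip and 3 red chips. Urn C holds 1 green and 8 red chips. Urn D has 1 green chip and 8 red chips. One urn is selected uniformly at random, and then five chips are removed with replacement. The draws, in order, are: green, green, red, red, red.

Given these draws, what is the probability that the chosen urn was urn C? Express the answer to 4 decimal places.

Under each hypothesis, the probability of the observed sequence is: P(data | urn A) = (3/9)(3/9)(6/9)(6/9)(6/9) = 0.032922; P(data | urn B) = (1/4)(1/4)(3/4)(3/4)(3/4) = 0.026367; P(data | urn C) = (1/9)(1/9)(8/9)(8/9)(8/9) = 0.0086708; P(data | urn D) = (1/9)(1/9)(8/9)(8/9)(8/9) = 0.0086708.
Weighting by the prior gives 1/4 · 0.032922 = 0.0082305, 1/4 · 0.026367 = 0.0065918, 1/4 · 0.0086708 = 0.0021677, 1/4 · 0.0086708 = 0.0021677; with total 0.019158.
Therefore the posterior P(urn C | data) = (0.0021677) / (0.019158) = 0.11315.

0.1132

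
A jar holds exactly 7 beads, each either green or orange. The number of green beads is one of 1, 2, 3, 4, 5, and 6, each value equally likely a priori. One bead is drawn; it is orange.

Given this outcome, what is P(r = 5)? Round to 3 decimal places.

Compute the likelihood of this draw for each case: P(data | r = 1) = (6/7) = 6/7; P(data | r = 2) = (5/7) = 5/7; P(data | r = 3) = (4/7) = 4/7; P(data | r = 4) = (3/7) = 3/7; P(data | r = 5) = (2/7) = 2/7; P(data | r = 6) = (1/7) = 1/7.
Multiplying each by its prior: 1/6 · 6/7 = 1/7, 1/6 · 5/7 = 5/42, 1/6 · 4/7 = 2/21, 1/6 · 3/7 = 1/14, 1/6 · 2/7 = 1/21, 1/6 · 1/7 = 1/42; with total 1/2.
Therefore the posterior P(r = 5 | data) = (1/21) / (1/2) = 2/21.

0.095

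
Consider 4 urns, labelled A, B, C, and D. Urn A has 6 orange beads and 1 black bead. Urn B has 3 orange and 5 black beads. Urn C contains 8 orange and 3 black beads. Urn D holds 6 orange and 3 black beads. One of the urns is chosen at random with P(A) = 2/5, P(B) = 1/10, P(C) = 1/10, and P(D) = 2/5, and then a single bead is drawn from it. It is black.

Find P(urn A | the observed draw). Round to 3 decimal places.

The likelihood of this draw under each hypothesis: P(data | urn A) = (1/7) = 0.14286; P(data | urn B) = (5/8) = 0.625; P(data | urn C) = (3/11) = 0.27273; P(data | urn D) = (3/9) = 0.33333.
Weighting by the prior gives 2/5 · 0.14286 = 0.057143, 1/10 · 0.625 = 0.0625, 1/10 · 0.27273 = 0.027273, 2/5 · 0.33333 = 0.13333; these sum to 0.28025.
So P(urn A | data) = (0.057143) / (0.28025) = 0.2039.

0.204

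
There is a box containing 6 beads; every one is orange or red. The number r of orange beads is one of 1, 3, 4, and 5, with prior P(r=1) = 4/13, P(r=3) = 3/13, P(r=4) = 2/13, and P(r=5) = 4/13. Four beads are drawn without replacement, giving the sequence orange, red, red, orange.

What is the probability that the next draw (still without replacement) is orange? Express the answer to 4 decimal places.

0.6538

The likelihood of the observed sequence under each hypothesis: P(data | r = 1) = (1/6)(5/5)(4/4)(0/3) = 0; P(data | r = 3) = (3/6)(3/5)(2/4)(2/3) = 1/10; P(data | r = 4) = (4/6)(2/5)(1/4)(3/3) = 1/15; P(data | r = 5) = (5/6)(1/5)(0/4) = 0.
Multiplying each by its prior: 4/13 · 0 = 0, 3/13 · 1/10 = 3/130, 2/13 · 1/15 = 2/195, 4/13 · 0 = 0; summing to 1/30.
The posterior is then P(r = 1 | data) = 0, P(r = 3 | data) = 9/13, P(r = 4 | data) = 4/13, P(r = 5 | data) = 0.
So P(orange next | data) = Σ P(orange next | H) P(H | data) = (1/2)(9/13) + (1)(4/13) = 17/26.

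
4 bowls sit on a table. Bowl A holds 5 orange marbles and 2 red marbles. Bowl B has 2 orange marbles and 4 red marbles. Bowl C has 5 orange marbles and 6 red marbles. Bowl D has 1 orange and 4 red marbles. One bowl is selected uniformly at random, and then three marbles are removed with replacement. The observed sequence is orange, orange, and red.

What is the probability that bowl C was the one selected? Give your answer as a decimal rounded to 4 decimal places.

Compute the likelihood of the observed sequence for each case: P(data | bowl A) = (5/7)(5/7)(2/7) = 0.14577; P(data | bowl B) = (2/6)(2/6)(4/6) = 0.074074; P(data | bowl C) = (5/11)(5/11)(6/11) = 0.1127; P(data | bowl D) = (1/5)(1/5)(4/5) = 0.032.
Weighting by the prior gives 1/4 · 0.14577 = 0.036443, 1/4 · 0.074074 = 0.018519, 1/4 · 0.1127 = 0.028174, 1/4 · 0.032 = 0.008; these sum to 0.091136.
Hence P(bowl C | data) = (0.028174) / (0.091136) = 0.30915.

0.3091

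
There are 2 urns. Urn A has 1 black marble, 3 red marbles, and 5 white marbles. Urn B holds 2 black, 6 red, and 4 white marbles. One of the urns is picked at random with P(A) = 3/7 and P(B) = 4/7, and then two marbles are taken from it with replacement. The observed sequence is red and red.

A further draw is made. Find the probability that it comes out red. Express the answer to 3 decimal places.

For each hypothesis, P(data | H) works out to: P(data | urn A) = (3/9)(3/9) = 1/9; P(data | urn B) = (6/12)(6/12) = 1/4.
Weighting by the prior gives 3/7 · 1/9 = 1/21, 4/7 · 1/4 = 1/7; these sum to 4/21.
The posterior is then P(urn A | data) = 1/4, P(urn B | data) = 3/4.
The predictive probability is P(red next | data) = (1/3)(1/4) + (1/2)(3/4) = 11/24.

0.458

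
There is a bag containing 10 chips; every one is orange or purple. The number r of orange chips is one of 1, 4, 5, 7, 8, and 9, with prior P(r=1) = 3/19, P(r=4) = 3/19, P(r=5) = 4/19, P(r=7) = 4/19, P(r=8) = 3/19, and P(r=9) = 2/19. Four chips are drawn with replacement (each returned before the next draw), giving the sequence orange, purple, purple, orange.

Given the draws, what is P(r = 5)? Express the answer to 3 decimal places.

Compute the likelihood of the observed sequence for each case: P(data | r = 1) = (1/10)(9/10)(9/10)(1/10) = 0.0081; P(data | r = 4) = (4/10)(6/10)(6/10)(4/10) = 0.0576; P(data | r = 5) = (5/10)(5/10)(5/10)(5/10) = 0.0625; P(data | r = 7) = (7/10)(3/10)(3/10)(7/10) = 0.0441; P(data | r = 8) = (8/10)(2/10)(2/10)(8/10) = 0.0256; P(data | r = 9) = (9/10)(1/10)(1/10)(9/10) = 0.0081.
Multiplying each by its prior: 3/19 · 0.0081 = 0.0012789, 3/19 · 0.0576 = 0.0090947, 4/19 · 0.0625 = 0.013158, 4/19 · 0.0441 = 0.0092842, 3/19 · 0.0256 = 0.0040421, 2/19 · 0.0081 = 0.00085263; summing to 0.037711.
Hence P(r = 5 | data) = (0.013158) / (0.037711) = 0.34892.

0.349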